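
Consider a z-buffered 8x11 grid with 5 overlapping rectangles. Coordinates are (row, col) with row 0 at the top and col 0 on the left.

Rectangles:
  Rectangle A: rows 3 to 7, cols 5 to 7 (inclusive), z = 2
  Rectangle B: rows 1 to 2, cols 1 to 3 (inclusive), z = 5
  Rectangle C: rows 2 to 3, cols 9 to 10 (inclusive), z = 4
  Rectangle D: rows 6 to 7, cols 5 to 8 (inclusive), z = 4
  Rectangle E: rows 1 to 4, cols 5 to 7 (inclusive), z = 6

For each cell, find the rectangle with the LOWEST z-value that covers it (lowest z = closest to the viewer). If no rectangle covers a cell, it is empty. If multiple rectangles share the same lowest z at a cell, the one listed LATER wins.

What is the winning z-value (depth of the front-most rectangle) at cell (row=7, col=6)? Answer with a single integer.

Answer: 2

Derivation:
Check cell (7,6):
  A: rows 3-7 cols 5-7 z=2 -> covers; best now A (z=2)
  B: rows 1-2 cols 1-3 -> outside (row miss)
  C: rows 2-3 cols 9-10 -> outside (row miss)
  D: rows 6-7 cols 5-8 z=4 -> covers; best now A (z=2)
  E: rows 1-4 cols 5-7 -> outside (row miss)
Winner: A at z=2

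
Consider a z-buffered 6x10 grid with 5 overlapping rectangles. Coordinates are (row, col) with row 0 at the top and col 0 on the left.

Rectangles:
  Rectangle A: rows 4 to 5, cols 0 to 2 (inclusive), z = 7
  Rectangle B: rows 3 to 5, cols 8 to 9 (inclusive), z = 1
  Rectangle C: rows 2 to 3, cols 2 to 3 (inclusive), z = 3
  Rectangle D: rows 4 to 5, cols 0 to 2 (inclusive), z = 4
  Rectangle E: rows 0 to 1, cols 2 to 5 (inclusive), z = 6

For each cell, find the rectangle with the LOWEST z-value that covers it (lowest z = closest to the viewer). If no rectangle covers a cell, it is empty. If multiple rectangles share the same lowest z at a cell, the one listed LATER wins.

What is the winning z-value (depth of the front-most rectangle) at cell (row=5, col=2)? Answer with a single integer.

Answer: 4

Derivation:
Check cell (5,2):
  A: rows 4-5 cols 0-2 z=7 -> covers; best now A (z=7)
  B: rows 3-5 cols 8-9 -> outside (col miss)
  C: rows 2-3 cols 2-3 -> outside (row miss)
  D: rows 4-5 cols 0-2 z=4 -> covers; best now D (z=4)
  E: rows 0-1 cols 2-5 -> outside (row miss)
Winner: D at z=4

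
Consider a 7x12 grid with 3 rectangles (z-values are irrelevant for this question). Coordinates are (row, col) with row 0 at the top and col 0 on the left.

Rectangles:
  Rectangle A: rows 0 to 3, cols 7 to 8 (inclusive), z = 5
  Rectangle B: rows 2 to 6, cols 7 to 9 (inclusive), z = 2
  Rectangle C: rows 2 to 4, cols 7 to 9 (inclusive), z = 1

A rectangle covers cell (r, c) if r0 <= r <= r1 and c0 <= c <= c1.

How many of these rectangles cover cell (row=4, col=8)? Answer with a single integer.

Answer: 2

Derivation:
Check cell (4,8):
  A: rows 0-3 cols 7-8 -> outside (row miss)
  B: rows 2-6 cols 7-9 -> covers
  C: rows 2-4 cols 7-9 -> covers
Count covering = 2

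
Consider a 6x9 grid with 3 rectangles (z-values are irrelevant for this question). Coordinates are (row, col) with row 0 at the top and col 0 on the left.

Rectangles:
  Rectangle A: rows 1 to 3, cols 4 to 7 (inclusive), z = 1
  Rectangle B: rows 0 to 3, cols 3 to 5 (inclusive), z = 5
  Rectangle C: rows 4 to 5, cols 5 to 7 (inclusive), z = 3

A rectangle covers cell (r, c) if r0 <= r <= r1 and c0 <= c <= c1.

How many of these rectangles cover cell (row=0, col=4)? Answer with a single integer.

Check cell (0,4):
  A: rows 1-3 cols 4-7 -> outside (row miss)
  B: rows 0-3 cols 3-5 -> covers
  C: rows 4-5 cols 5-7 -> outside (row miss)
Count covering = 1

Answer: 1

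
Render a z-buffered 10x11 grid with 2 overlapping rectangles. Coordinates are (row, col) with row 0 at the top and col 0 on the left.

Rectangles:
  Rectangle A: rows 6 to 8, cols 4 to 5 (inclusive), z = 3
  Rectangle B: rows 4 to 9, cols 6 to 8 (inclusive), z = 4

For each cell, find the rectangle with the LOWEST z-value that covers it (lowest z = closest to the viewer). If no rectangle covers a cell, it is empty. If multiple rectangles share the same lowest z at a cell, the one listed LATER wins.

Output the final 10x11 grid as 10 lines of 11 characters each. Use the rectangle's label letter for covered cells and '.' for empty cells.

...........
...........
...........
...........
......BBB..
......BBB..
....AABBB..
....AABBB..
....AABBB..
......BBB..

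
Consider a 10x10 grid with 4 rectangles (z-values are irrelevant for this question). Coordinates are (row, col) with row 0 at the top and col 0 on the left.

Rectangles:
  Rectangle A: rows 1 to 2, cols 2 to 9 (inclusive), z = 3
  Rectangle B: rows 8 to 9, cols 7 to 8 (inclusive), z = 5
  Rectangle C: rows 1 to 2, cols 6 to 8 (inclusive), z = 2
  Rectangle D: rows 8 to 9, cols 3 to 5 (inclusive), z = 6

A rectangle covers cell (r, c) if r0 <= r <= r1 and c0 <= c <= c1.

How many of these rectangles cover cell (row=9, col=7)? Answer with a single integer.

Check cell (9,7):
  A: rows 1-2 cols 2-9 -> outside (row miss)
  B: rows 8-9 cols 7-8 -> covers
  C: rows 1-2 cols 6-8 -> outside (row miss)
  D: rows 8-9 cols 3-5 -> outside (col miss)
Count covering = 1

Answer: 1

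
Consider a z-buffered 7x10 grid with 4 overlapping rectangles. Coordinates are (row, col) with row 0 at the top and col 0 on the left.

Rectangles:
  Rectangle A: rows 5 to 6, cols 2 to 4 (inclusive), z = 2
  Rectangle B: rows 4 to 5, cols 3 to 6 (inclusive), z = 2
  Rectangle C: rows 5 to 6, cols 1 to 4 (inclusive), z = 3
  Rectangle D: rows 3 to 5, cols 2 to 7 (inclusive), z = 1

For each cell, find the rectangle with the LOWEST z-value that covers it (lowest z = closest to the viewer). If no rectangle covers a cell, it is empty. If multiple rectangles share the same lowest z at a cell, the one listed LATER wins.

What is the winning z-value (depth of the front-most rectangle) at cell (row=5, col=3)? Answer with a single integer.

Answer: 1

Derivation:
Check cell (5,3):
  A: rows 5-6 cols 2-4 z=2 -> covers; best now A (z=2)
  B: rows 4-5 cols 3-6 z=2 -> covers; best now B (z=2)
  C: rows 5-6 cols 1-4 z=3 -> covers; best now B (z=2)
  D: rows 3-5 cols 2-7 z=1 -> covers; best now D (z=1)
Winner: D at z=1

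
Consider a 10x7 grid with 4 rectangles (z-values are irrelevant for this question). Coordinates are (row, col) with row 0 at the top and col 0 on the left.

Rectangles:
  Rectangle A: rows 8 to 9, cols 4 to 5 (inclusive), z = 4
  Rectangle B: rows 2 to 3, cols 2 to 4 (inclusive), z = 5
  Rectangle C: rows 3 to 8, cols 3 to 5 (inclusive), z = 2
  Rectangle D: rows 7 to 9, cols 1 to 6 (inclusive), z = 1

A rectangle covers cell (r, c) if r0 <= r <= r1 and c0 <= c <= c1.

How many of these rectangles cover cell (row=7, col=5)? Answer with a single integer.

Answer: 2

Derivation:
Check cell (7,5):
  A: rows 8-9 cols 4-5 -> outside (row miss)
  B: rows 2-3 cols 2-4 -> outside (row miss)
  C: rows 3-8 cols 3-5 -> covers
  D: rows 7-9 cols 1-6 -> covers
Count covering = 2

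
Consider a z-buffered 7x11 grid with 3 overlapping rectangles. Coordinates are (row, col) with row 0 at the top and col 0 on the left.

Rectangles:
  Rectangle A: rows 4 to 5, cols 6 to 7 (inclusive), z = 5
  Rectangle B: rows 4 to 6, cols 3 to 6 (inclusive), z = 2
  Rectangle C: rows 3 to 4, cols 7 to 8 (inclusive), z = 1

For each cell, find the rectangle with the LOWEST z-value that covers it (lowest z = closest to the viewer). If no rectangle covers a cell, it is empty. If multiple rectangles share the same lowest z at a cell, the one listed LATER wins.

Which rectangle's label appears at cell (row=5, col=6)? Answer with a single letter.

Check cell (5,6):
  A: rows 4-5 cols 6-7 z=5 -> covers; best now A (z=5)
  B: rows 4-6 cols 3-6 z=2 -> covers; best now B (z=2)
  C: rows 3-4 cols 7-8 -> outside (row miss)
Winner: B at z=2

Answer: B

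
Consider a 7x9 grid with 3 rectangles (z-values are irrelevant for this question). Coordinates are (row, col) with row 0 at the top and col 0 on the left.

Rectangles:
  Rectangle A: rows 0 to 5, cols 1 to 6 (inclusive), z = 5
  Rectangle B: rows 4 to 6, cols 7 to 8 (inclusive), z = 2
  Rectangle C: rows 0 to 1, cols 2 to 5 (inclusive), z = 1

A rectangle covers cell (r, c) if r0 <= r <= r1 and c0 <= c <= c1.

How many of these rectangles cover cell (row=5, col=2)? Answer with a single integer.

Answer: 1

Derivation:
Check cell (5,2):
  A: rows 0-5 cols 1-6 -> covers
  B: rows 4-6 cols 7-8 -> outside (col miss)
  C: rows 0-1 cols 2-5 -> outside (row miss)
Count covering = 1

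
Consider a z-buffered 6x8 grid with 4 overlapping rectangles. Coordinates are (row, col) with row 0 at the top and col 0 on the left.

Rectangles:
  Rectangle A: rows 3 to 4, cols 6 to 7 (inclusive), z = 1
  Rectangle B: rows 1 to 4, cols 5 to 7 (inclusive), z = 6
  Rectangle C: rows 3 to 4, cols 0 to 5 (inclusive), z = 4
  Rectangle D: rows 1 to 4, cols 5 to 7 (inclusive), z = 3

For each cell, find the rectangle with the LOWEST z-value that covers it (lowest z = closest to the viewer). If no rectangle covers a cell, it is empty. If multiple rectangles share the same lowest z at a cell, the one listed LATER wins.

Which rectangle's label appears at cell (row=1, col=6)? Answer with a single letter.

Check cell (1,6):
  A: rows 3-4 cols 6-7 -> outside (row miss)
  B: rows 1-4 cols 5-7 z=6 -> covers; best now B (z=6)
  C: rows 3-4 cols 0-5 -> outside (row miss)
  D: rows 1-4 cols 5-7 z=3 -> covers; best now D (z=3)
Winner: D at z=3

Answer: D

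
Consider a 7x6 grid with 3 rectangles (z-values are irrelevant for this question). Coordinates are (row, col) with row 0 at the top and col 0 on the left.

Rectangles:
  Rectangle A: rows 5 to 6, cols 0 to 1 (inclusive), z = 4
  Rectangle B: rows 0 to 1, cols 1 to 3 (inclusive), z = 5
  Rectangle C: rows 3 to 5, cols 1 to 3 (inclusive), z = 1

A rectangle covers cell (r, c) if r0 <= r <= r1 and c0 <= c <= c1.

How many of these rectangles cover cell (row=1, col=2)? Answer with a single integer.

Check cell (1,2):
  A: rows 5-6 cols 0-1 -> outside (row miss)
  B: rows 0-1 cols 1-3 -> covers
  C: rows 3-5 cols 1-3 -> outside (row miss)
Count covering = 1

Answer: 1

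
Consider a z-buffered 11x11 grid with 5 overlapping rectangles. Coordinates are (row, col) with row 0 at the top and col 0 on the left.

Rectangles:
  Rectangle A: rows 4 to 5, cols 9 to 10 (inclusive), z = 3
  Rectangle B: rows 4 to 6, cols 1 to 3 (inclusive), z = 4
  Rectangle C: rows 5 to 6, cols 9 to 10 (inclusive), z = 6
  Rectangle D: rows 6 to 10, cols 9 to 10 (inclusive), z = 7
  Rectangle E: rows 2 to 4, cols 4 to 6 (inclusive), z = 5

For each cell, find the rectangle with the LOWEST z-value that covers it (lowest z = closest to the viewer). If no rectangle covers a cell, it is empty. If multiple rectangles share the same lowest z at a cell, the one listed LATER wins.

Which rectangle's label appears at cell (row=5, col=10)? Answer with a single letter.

Answer: A

Derivation:
Check cell (5,10):
  A: rows 4-5 cols 9-10 z=3 -> covers; best now A (z=3)
  B: rows 4-6 cols 1-3 -> outside (col miss)
  C: rows 5-6 cols 9-10 z=6 -> covers; best now A (z=3)
  D: rows 6-10 cols 9-10 -> outside (row miss)
  E: rows 2-4 cols 4-6 -> outside (row miss)
Winner: A at z=3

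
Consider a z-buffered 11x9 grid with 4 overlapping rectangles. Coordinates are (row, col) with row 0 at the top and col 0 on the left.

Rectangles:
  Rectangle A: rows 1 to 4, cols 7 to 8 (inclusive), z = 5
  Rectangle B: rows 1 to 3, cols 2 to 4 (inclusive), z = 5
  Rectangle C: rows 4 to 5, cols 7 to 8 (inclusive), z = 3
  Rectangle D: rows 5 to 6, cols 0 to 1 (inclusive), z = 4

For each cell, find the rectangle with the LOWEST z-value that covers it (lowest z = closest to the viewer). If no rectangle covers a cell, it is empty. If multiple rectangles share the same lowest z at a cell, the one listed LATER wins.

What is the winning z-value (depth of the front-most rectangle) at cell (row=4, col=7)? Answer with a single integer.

Check cell (4,7):
  A: rows 1-4 cols 7-8 z=5 -> covers; best now A (z=5)
  B: rows 1-3 cols 2-4 -> outside (row miss)
  C: rows 4-5 cols 7-8 z=3 -> covers; best now C (z=3)
  D: rows 5-6 cols 0-1 -> outside (row miss)
Winner: C at z=3

Answer: 3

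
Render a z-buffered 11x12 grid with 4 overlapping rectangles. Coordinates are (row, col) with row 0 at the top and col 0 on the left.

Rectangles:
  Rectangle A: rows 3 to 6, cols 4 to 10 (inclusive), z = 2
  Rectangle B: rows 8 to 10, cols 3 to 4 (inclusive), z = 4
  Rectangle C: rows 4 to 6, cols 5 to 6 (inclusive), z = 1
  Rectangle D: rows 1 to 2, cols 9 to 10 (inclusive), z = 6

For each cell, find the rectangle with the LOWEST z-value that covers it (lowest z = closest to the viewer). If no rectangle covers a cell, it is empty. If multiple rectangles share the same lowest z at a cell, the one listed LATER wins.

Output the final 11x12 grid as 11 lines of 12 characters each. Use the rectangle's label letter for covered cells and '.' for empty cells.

............
.........DD.
.........DD.
....AAAAAAA.
....ACCAAAA.
....ACCAAAA.
....ACCAAAA.
............
...BB.......
...BB.......
...BB.......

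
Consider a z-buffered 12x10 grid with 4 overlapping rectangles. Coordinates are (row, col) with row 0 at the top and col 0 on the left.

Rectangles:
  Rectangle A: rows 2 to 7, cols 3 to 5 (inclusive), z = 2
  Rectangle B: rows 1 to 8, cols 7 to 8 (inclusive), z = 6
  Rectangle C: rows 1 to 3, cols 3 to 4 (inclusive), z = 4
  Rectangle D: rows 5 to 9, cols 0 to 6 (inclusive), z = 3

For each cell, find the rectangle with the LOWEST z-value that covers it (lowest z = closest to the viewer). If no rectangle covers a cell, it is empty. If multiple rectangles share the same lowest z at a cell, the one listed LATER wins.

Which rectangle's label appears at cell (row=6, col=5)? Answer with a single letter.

Check cell (6,5):
  A: rows 2-7 cols 3-5 z=2 -> covers; best now A (z=2)
  B: rows 1-8 cols 7-8 -> outside (col miss)
  C: rows 1-3 cols 3-4 -> outside (row miss)
  D: rows 5-9 cols 0-6 z=3 -> covers; best now A (z=2)
Winner: A at z=2

Answer: A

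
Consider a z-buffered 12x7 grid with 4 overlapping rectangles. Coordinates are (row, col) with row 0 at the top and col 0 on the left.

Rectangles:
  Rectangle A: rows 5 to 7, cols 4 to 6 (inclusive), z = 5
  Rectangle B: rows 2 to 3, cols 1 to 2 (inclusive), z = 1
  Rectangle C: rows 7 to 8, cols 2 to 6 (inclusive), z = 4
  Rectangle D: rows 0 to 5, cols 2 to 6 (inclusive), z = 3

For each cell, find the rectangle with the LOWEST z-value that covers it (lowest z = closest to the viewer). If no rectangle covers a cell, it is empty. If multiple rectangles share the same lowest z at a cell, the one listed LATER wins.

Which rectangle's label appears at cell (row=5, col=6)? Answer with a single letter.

Check cell (5,6):
  A: rows 5-7 cols 4-6 z=5 -> covers; best now A (z=5)
  B: rows 2-3 cols 1-2 -> outside (row miss)
  C: rows 7-8 cols 2-6 -> outside (row miss)
  D: rows 0-5 cols 2-6 z=3 -> covers; best now D (z=3)
Winner: D at z=3

Answer: D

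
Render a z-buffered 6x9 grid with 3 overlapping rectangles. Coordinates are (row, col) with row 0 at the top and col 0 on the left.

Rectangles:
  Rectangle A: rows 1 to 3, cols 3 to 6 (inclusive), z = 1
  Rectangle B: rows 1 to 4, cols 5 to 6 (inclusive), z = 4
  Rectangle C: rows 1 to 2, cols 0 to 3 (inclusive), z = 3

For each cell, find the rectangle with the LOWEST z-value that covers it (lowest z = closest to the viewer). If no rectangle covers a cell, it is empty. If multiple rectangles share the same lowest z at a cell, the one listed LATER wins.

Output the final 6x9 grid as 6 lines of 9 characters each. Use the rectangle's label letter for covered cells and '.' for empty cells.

.........
CCCAAAA..
CCCAAAA..
...AAAA..
.....BB..
.........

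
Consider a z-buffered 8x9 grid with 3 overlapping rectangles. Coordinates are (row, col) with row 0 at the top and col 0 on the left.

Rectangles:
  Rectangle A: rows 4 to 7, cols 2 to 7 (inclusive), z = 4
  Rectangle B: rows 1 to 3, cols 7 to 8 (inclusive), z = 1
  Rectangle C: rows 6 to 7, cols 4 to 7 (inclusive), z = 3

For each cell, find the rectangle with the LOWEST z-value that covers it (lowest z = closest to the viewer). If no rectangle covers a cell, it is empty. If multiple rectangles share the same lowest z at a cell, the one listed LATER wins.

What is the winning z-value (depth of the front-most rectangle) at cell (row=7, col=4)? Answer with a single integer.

Check cell (7,4):
  A: rows 4-7 cols 2-7 z=4 -> covers; best now A (z=4)
  B: rows 1-3 cols 7-8 -> outside (row miss)
  C: rows 6-7 cols 4-7 z=3 -> covers; best now C (z=3)
Winner: C at z=3

Answer: 3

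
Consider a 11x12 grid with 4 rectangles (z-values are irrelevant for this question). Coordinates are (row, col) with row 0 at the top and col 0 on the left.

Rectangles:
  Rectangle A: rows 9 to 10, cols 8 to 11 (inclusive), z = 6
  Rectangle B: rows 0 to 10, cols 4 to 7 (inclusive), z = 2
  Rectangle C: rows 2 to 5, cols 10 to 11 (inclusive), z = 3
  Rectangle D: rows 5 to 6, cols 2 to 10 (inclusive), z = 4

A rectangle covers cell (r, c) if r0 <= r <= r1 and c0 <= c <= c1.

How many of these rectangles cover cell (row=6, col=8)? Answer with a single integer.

Check cell (6,8):
  A: rows 9-10 cols 8-11 -> outside (row miss)
  B: rows 0-10 cols 4-7 -> outside (col miss)
  C: rows 2-5 cols 10-11 -> outside (row miss)
  D: rows 5-6 cols 2-10 -> covers
Count covering = 1

Answer: 1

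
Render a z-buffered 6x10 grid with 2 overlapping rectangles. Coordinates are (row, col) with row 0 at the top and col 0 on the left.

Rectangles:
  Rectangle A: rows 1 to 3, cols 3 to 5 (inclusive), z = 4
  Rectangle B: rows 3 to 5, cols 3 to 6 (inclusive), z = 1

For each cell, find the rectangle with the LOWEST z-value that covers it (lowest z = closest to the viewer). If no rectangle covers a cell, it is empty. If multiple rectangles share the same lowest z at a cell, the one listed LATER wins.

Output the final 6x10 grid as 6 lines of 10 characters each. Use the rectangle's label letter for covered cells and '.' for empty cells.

..........
...AAA....
...AAA....
...BBBB...
...BBBB...
...BBBB...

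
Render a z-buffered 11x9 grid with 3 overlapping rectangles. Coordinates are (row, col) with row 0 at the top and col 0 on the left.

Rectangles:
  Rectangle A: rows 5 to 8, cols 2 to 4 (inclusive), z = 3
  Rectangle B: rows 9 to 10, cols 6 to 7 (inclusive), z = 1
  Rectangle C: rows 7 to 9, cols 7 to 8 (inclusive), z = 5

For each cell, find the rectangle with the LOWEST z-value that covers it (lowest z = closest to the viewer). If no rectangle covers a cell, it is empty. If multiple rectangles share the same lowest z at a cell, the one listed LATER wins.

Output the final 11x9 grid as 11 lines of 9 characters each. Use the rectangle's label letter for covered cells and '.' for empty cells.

.........
.........
.........
.........
.........
..AAA....
..AAA....
..AAA..CC
..AAA..CC
......BBC
......BB.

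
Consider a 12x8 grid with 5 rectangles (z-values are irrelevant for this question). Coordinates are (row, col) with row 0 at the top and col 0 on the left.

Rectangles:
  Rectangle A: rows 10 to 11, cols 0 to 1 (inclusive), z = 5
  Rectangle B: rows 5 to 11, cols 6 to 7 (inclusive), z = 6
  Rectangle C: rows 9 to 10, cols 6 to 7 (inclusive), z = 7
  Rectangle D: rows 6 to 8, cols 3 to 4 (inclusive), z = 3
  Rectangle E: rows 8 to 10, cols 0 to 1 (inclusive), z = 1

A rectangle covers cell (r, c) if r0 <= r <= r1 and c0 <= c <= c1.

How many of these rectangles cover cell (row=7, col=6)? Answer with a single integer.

Check cell (7,6):
  A: rows 10-11 cols 0-1 -> outside (row miss)
  B: rows 5-11 cols 6-7 -> covers
  C: rows 9-10 cols 6-7 -> outside (row miss)
  D: rows 6-8 cols 3-4 -> outside (col miss)
  E: rows 8-10 cols 0-1 -> outside (row miss)
Count covering = 1

Answer: 1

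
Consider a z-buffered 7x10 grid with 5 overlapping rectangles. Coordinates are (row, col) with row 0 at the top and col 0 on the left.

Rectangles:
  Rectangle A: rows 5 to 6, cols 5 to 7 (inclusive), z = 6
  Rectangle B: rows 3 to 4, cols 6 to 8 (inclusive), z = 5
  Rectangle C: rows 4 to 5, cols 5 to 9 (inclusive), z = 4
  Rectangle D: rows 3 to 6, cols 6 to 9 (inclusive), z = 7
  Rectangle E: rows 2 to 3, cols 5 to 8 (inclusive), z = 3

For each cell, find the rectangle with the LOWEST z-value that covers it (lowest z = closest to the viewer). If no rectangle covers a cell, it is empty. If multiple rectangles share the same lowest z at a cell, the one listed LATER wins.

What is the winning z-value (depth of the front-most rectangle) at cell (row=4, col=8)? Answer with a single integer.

Check cell (4,8):
  A: rows 5-6 cols 5-7 -> outside (row miss)
  B: rows 3-4 cols 6-8 z=5 -> covers; best now B (z=5)
  C: rows 4-5 cols 5-9 z=4 -> covers; best now C (z=4)
  D: rows 3-6 cols 6-9 z=7 -> covers; best now C (z=4)
  E: rows 2-3 cols 5-8 -> outside (row miss)
Winner: C at z=4

Answer: 4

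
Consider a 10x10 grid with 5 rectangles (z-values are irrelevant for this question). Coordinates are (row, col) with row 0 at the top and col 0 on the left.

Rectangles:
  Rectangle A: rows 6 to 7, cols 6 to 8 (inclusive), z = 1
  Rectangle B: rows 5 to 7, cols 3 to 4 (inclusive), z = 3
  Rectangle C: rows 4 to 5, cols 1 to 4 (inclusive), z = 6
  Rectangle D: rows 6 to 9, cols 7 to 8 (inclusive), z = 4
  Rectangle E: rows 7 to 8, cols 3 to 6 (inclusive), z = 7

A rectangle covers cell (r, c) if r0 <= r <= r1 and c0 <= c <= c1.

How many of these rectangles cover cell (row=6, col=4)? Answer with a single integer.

Check cell (6,4):
  A: rows 6-7 cols 6-8 -> outside (col miss)
  B: rows 5-7 cols 3-4 -> covers
  C: rows 4-5 cols 1-4 -> outside (row miss)
  D: rows 6-9 cols 7-8 -> outside (col miss)
  E: rows 7-8 cols 3-6 -> outside (row miss)
Count covering = 1

Answer: 1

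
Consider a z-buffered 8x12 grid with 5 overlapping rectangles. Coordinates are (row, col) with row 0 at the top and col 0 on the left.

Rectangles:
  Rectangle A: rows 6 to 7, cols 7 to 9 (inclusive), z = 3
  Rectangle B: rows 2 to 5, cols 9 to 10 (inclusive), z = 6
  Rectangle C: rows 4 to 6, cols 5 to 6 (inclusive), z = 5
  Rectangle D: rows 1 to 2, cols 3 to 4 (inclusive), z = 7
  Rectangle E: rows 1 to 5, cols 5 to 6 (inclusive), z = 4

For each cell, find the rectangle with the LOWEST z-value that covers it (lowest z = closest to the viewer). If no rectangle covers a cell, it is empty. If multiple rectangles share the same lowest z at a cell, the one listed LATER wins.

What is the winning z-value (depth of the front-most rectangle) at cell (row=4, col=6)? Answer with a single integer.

Check cell (4,6):
  A: rows 6-7 cols 7-9 -> outside (row miss)
  B: rows 2-5 cols 9-10 -> outside (col miss)
  C: rows 4-6 cols 5-6 z=5 -> covers; best now C (z=5)
  D: rows 1-2 cols 3-4 -> outside (row miss)
  E: rows 1-5 cols 5-6 z=4 -> covers; best now E (z=4)
Winner: E at z=4

Answer: 4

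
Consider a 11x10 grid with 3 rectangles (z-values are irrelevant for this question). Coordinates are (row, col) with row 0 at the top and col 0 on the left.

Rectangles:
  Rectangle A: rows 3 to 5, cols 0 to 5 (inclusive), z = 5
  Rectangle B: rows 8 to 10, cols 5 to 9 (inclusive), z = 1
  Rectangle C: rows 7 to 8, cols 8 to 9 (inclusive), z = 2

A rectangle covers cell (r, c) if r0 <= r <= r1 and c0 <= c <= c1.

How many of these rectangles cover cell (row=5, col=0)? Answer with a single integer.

Check cell (5,0):
  A: rows 3-5 cols 0-5 -> covers
  B: rows 8-10 cols 5-9 -> outside (row miss)
  C: rows 7-8 cols 8-9 -> outside (row miss)
Count covering = 1

Answer: 1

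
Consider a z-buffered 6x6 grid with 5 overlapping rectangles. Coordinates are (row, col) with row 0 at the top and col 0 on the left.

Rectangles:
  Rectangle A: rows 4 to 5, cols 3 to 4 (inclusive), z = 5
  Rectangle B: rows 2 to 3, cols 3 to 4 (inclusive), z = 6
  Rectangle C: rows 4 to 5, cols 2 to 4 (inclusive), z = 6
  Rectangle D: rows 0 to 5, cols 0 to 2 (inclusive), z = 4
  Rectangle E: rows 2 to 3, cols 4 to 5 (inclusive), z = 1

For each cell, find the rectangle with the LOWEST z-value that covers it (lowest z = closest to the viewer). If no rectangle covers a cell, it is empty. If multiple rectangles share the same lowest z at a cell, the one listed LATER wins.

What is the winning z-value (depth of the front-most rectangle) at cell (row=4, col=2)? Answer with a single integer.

Answer: 4

Derivation:
Check cell (4,2):
  A: rows 4-5 cols 3-4 -> outside (col miss)
  B: rows 2-3 cols 3-4 -> outside (row miss)
  C: rows 4-5 cols 2-4 z=6 -> covers; best now C (z=6)
  D: rows 0-5 cols 0-2 z=4 -> covers; best now D (z=4)
  E: rows 2-3 cols 4-5 -> outside (row miss)
Winner: D at z=4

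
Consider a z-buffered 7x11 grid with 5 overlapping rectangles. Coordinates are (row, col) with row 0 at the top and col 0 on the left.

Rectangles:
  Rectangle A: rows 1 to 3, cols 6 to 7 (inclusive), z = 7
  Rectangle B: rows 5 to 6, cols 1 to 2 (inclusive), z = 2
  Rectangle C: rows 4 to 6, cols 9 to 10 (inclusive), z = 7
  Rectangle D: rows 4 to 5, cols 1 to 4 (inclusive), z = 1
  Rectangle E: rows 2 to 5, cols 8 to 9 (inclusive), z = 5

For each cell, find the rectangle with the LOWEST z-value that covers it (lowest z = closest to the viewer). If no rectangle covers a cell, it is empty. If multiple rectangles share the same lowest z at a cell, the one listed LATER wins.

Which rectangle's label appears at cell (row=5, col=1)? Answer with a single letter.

Answer: D

Derivation:
Check cell (5,1):
  A: rows 1-3 cols 6-7 -> outside (row miss)
  B: rows 5-6 cols 1-2 z=2 -> covers; best now B (z=2)
  C: rows 4-6 cols 9-10 -> outside (col miss)
  D: rows 4-5 cols 1-4 z=1 -> covers; best now D (z=1)
  E: rows 2-5 cols 8-9 -> outside (col miss)
Winner: D at z=1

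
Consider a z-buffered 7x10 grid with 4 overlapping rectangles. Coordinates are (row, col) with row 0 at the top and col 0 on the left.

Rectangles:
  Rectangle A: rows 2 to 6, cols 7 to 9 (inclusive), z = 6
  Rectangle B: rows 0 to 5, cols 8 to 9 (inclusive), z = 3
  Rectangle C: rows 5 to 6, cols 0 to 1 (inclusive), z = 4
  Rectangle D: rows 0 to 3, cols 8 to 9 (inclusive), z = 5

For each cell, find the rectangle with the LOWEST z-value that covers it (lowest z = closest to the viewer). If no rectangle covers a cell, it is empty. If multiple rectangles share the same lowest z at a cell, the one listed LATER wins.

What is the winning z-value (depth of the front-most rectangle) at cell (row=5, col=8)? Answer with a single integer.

Answer: 3

Derivation:
Check cell (5,8):
  A: rows 2-6 cols 7-9 z=6 -> covers; best now A (z=6)
  B: rows 0-5 cols 8-9 z=3 -> covers; best now B (z=3)
  C: rows 5-6 cols 0-1 -> outside (col miss)
  D: rows 0-3 cols 8-9 -> outside (row miss)
Winner: B at z=3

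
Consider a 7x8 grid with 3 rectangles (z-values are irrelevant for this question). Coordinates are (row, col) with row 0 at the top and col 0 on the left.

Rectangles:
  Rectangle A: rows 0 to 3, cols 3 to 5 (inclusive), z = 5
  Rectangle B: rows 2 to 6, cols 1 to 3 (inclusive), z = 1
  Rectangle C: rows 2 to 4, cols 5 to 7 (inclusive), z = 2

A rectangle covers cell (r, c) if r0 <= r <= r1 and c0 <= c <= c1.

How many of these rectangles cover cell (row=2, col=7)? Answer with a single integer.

Check cell (2,7):
  A: rows 0-3 cols 3-5 -> outside (col miss)
  B: rows 2-6 cols 1-3 -> outside (col miss)
  C: rows 2-4 cols 5-7 -> covers
Count covering = 1

Answer: 1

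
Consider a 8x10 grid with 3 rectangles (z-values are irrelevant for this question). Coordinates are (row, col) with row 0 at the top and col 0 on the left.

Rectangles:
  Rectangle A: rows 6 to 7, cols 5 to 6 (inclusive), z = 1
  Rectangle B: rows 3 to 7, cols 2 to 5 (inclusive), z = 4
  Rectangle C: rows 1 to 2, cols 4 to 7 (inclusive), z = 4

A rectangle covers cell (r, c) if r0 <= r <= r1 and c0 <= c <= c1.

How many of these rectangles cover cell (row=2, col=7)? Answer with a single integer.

Answer: 1

Derivation:
Check cell (2,7):
  A: rows 6-7 cols 5-6 -> outside (row miss)
  B: rows 3-7 cols 2-5 -> outside (row miss)
  C: rows 1-2 cols 4-7 -> covers
Count covering = 1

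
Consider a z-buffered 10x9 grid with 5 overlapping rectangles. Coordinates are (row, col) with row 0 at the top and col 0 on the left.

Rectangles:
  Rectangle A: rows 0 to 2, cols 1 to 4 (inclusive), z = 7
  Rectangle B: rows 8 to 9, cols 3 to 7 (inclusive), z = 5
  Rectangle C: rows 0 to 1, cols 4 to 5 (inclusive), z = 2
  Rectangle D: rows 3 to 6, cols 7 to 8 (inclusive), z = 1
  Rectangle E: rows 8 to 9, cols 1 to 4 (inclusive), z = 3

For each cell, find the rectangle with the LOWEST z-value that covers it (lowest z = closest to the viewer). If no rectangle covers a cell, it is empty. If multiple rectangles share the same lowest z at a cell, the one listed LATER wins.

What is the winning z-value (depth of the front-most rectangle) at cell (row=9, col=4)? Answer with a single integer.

Check cell (9,4):
  A: rows 0-2 cols 1-4 -> outside (row miss)
  B: rows 8-9 cols 3-7 z=5 -> covers; best now B (z=5)
  C: rows 0-1 cols 4-5 -> outside (row miss)
  D: rows 3-6 cols 7-8 -> outside (row miss)
  E: rows 8-9 cols 1-4 z=3 -> covers; best now E (z=3)
Winner: E at z=3

Answer: 3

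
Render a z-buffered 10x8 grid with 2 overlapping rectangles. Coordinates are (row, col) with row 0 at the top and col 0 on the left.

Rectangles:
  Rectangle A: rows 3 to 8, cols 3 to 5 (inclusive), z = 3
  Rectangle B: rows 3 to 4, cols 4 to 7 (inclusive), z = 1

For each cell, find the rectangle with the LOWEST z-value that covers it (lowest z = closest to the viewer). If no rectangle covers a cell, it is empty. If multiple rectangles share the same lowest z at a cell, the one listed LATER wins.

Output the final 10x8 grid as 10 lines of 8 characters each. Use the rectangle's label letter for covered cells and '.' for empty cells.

........
........
........
...ABBBB
...ABBBB
...AAA..
...AAA..
...AAA..
...AAA..
........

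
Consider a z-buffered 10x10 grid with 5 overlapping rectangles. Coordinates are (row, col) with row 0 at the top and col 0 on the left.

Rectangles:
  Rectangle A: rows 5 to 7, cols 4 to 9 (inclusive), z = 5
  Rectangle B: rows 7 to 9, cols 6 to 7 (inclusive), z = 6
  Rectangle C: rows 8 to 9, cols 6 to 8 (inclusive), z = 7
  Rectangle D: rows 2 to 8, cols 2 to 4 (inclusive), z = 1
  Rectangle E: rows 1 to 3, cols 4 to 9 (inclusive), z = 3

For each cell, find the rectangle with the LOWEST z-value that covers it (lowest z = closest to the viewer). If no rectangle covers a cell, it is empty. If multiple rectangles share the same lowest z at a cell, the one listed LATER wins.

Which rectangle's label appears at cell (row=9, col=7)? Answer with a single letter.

Check cell (9,7):
  A: rows 5-7 cols 4-9 -> outside (row miss)
  B: rows 7-9 cols 6-7 z=6 -> covers; best now B (z=6)
  C: rows 8-9 cols 6-8 z=7 -> covers; best now B (z=6)
  D: rows 2-8 cols 2-4 -> outside (row miss)
  E: rows 1-3 cols 4-9 -> outside (row miss)
Winner: B at z=6

Answer: B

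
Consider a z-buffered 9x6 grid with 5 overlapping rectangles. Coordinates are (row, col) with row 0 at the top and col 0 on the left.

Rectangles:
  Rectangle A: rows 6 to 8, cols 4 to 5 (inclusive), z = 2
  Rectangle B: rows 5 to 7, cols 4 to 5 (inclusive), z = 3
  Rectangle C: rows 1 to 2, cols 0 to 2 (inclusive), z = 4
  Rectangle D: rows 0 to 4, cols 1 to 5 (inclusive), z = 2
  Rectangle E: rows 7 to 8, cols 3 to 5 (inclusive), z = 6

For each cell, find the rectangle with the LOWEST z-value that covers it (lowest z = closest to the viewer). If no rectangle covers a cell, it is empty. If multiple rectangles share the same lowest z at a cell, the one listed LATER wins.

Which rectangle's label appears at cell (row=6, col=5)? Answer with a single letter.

Answer: A

Derivation:
Check cell (6,5):
  A: rows 6-8 cols 4-5 z=2 -> covers; best now A (z=2)
  B: rows 5-7 cols 4-5 z=3 -> covers; best now A (z=2)
  C: rows 1-2 cols 0-2 -> outside (row miss)
  D: rows 0-4 cols 1-5 -> outside (row miss)
  E: rows 7-8 cols 3-5 -> outside (row miss)
Winner: A at z=2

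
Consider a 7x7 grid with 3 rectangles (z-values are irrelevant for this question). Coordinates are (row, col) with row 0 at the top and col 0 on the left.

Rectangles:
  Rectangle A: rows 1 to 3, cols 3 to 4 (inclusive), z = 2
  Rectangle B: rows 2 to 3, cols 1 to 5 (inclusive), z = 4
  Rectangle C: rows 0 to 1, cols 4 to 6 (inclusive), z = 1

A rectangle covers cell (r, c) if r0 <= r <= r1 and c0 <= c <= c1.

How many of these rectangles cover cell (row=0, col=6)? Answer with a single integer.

Check cell (0,6):
  A: rows 1-3 cols 3-4 -> outside (row miss)
  B: rows 2-3 cols 1-5 -> outside (row miss)
  C: rows 0-1 cols 4-6 -> covers
Count covering = 1

Answer: 1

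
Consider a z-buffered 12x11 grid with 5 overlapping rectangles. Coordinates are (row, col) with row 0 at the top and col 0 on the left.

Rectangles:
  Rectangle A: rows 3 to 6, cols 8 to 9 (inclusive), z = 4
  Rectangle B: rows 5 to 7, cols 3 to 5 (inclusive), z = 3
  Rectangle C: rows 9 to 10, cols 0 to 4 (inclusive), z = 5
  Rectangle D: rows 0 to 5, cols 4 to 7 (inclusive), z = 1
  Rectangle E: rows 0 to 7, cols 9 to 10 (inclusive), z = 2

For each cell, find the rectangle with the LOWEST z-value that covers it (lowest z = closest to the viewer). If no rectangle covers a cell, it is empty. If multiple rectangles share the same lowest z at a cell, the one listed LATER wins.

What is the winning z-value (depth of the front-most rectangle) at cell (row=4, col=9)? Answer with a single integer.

Answer: 2

Derivation:
Check cell (4,9):
  A: rows 3-6 cols 8-9 z=4 -> covers; best now A (z=4)
  B: rows 5-7 cols 3-5 -> outside (row miss)
  C: rows 9-10 cols 0-4 -> outside (row miss)
  D: rows 0-5 cols 4-7 -> outside (col miss)
  E: rows 0-7 cols 9-10 z=2 -> covers; best now E (z=2)
Winner: E at z=2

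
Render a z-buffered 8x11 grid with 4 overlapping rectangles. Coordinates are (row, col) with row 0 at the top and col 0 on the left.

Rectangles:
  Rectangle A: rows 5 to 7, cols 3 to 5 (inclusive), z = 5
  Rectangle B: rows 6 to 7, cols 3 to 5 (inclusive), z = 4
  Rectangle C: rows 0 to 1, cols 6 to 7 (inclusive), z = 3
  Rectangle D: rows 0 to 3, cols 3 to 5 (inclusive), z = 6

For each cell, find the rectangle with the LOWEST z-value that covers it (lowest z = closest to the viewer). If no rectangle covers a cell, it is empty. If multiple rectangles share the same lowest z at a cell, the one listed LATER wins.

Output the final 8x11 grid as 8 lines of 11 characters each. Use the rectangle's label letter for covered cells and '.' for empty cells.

...DDDCC...
...DDDCC...
...DDD.....
...DDD.....
...........
...AAA.....
...BBB.....
...BBB.....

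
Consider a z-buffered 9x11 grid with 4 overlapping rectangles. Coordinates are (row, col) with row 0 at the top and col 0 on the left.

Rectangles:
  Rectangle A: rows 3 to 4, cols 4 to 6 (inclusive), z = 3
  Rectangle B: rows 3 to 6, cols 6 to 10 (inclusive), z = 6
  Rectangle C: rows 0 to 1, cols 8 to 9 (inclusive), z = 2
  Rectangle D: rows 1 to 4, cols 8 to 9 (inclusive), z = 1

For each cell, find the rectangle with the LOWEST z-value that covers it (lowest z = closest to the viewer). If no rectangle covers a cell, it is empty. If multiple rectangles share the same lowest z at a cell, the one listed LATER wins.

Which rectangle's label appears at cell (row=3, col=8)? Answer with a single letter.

Check cell (3,8):
  A: rows 3-4 cols 4-6 -> outside (col miss)
  B: rows 3-6 cols 6-10 z=6 -> covers; best now B (z=6)
  C: rows 0-1 cols 8-9 -> outside (row miss)
  D: rows 1-4 cols 8-9 z=1 -> covers; best now D (z=1)
Winner: D at z=1

Answer: D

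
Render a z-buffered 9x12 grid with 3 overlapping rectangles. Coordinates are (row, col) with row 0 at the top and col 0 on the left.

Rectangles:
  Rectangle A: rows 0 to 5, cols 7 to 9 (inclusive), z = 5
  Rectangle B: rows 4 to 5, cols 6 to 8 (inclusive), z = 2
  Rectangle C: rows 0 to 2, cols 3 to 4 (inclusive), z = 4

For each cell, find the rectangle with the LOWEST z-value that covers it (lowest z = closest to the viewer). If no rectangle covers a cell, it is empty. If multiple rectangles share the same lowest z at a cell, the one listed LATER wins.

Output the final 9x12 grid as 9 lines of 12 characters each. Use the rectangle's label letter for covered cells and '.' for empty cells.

...CC..AAA..
...CC..AAA..
...CC..AAA..
.......AAA..
......BBBA..
......BBBA..
............
............
............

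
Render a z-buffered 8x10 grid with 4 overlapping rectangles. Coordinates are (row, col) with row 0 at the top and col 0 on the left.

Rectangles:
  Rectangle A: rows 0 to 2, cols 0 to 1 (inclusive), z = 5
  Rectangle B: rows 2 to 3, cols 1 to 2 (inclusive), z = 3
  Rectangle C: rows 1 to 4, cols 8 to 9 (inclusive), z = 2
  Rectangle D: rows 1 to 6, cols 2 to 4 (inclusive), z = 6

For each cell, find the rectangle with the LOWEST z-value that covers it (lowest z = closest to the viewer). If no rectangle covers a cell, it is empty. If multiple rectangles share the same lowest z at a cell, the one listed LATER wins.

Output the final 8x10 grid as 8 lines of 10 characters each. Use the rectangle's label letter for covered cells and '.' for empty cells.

AA........
AADDD...CC
ABBDD...CC
.BBDD...CC
..DDD...CC
..DDD.....
..DDD.....
..........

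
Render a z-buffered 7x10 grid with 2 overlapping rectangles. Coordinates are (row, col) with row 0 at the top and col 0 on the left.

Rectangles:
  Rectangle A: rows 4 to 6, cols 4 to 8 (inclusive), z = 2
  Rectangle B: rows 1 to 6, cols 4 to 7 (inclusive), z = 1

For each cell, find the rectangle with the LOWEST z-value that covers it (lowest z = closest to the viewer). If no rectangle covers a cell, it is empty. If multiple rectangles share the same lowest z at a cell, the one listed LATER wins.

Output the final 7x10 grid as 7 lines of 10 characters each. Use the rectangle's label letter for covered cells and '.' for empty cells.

..........
....BBBB..
....BBBB..
....BBBB..
....BBBBA.
....BBBBA.
....BBBBA.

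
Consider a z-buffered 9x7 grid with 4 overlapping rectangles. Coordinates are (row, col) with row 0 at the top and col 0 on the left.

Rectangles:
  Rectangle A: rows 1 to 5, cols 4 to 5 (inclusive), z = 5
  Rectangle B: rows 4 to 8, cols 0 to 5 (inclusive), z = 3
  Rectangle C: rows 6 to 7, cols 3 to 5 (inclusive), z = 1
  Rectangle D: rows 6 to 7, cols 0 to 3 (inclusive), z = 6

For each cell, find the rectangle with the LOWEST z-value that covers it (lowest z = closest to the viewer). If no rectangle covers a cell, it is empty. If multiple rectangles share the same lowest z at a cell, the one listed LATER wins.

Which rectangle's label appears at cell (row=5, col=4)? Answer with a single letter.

Answer: B

Derivation:
Check cell (5,4):
  A: rows 1-5 cols 4-5 z=5 -> covers; best now A (z=5)
  B: rows 4-8 cols 0-5 z=3 -> covers; best now B (z=3)
  C: rows 6-7 cols 3-5 -> outside (row miss)
  D: rows 6-7 cols 0-3 -> outside (row miss)
Winner: B at z=3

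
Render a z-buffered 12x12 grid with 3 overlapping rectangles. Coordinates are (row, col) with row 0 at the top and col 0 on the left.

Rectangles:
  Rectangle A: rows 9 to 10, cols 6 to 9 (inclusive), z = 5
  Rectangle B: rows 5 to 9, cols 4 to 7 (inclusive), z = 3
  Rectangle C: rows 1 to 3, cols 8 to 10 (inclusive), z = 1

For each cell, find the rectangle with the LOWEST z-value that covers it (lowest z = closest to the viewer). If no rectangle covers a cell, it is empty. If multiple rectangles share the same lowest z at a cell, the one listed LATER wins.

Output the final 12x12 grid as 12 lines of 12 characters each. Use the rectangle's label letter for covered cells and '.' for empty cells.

............
........CCC.
........CCC.
........CCC.
............
....BBBB....
....BBBB....
....BBBB....
....BBBB....
....BBBBAA..
......AAAA..
............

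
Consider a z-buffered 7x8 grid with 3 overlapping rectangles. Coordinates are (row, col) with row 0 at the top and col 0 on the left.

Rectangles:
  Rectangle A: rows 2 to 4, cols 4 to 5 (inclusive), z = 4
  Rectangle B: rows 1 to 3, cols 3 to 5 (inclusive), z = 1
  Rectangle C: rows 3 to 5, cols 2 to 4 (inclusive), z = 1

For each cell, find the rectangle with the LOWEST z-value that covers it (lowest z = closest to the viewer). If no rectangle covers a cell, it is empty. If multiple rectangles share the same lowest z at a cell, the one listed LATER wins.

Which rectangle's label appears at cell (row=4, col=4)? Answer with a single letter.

Answer: C

Derivation:
Check cell (4,4):
  A: rows 2-4 cols 4-5 z=4 -> covers; best now A (z=4)
  B: rows 1-3 cols 3-5 -> outside (row miss)
  C: rows 3-5 cols 2-4 z=1 -> covers; best now C (z=1)
Winner: C at z=1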